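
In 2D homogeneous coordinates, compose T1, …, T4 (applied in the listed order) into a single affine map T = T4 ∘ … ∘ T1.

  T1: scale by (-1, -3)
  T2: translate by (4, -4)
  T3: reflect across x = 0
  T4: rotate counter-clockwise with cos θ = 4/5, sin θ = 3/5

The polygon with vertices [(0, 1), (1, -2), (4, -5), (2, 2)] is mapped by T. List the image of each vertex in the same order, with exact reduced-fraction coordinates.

image vertices: (1, -8), (-18/5, -1/5), (-33/5, 44/5), (22/5, -46/5)

T1 scale by (-1, -3): (0, 1) → (0, -3); (1, -2) → (-1, 6); (4, -5) → (-4, 15); (2, 2) → (-2, -6)
T2 translate by (4, -4): (0, -3) → (4, -7); (-1, 6) → (3, 2); (-4, 15) → (0, 11); (-2, -6) → (2, -10)
T3 reflect across x = 0: (4, -7) → (-4, -7); (3, 2) → (-3, 2); (0, 11) → (0, 11); (2, -10) → (-2, -10)
T4 rotate counter-clockwise with cos θ = 4/5, sin θ = 3/5: (-4, -7) → (1, -8); (-3, 2) → (-18/5, -1/5); (0, 11) → (-33/5, 44/5); (-2, -10) → (22/5, -46/5)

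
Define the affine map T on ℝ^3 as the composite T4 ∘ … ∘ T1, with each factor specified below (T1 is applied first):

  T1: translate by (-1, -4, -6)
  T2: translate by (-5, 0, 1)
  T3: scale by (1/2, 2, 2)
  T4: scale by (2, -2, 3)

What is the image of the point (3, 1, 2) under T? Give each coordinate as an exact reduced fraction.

T(p) = (-3, 12, -18)

T1 translate by (-1, -4, -6): (3, 1, 2) → (2, -3, -4)
T2 translate by (-5, 0, 1): (2, -3, -4) → (-3, -3, -3)
T3 scale by (1/2, 2, 2): (-3, -3, -3) → (-3/2, -6, -6)
T4 scale by (2, -2, 3): (-3/2, -6, -6) → (-3, 12, -18)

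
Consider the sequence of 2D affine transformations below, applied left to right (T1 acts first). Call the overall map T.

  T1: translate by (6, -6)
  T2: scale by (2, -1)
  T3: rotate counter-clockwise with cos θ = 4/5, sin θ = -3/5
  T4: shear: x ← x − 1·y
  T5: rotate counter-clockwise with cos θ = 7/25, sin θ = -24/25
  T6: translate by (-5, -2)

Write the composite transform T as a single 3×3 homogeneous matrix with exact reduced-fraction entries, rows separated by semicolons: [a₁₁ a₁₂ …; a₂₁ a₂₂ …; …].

T = [-46/125 -89/125 -367/125; -378/125 -52/125 -2206/125; 0 0 1]

T1 = [1 0 6; 0 1 -6; 0 0 1]
T2·T1 = [2 0 12; 0 -1 6; 0 0 1]
T3·…·T1 = [8/5 -3/5 66/5; -6/5 -4/5 -12/5; 0 0 1]
T4·…·T1 = [14/5 1/5 78/5; -6/5 -4/5 -12/5; 0 0 1]
T5·…·T1 = [-46/125 -89/125 258/125; -378/125 -52/125 -1956/125; 0 0 1]
T6·…·T1 = [-46/125 -89/125 -367/125; -378/125 -52/125 -2206/125; 0 0 1]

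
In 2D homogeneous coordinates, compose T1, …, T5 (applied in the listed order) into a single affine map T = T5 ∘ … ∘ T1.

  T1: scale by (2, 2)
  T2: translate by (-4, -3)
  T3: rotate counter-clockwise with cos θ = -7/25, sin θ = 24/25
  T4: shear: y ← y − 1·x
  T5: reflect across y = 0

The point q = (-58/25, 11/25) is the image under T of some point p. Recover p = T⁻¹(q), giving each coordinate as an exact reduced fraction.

p = (1, 3)

T1 = [2 0 0; 0 2 0; 0 0 1]
T2·T1 = [2 0 -4; 0 2 -3; 0 0 1]
T3·…·T1 = [-14/25 -48/25 4; 48/25 -14/25 -3; 0 0 1]
T4·…·T1 = [-14/25 -48/25 4; 62/25 34/25 -7; 0 0 1]
T5·…·T1 = [-14/25 -48/25 4; -62/25 -34/25 7; 0 0 1]
det M = -4; M⁻¹ = [17/50 -12/25 2; -31/50 7/50 3/2; 0 0 1]
M⁻¹ · (-58/25, 11/25)ᵀ = (1, 3)ᵀ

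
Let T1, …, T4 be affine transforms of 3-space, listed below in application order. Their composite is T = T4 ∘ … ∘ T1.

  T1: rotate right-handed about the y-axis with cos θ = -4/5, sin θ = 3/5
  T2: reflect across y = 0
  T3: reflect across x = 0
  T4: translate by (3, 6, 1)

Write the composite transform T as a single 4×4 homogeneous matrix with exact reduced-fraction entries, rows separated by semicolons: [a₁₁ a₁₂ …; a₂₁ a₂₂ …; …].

T = [4/5 0 -3/5 3; 0 -1 0 6; -3/5 0 -4/5 1; 0 0 0 1]

T1 = [-4/5 0 3/5 0; 0 1 0 0; -3/5 0 -4/5 0; 0 0 0 1]
T2·T1 = [-4/5 0 3/5 0; 0 -1 0 0; -3/5 0 -4/5 0; 0 0 0 1]
T3·…·T1 = [4/5 0 -3/5 0; 0 -1 0 0; -3/5 0 -4/5 0; 0 0 0 1]
T4·…·T1 = [4/5 0 -3/5 3; 0 -1 0 6; -3/5 0 -4/5 1; 0 0 0 1]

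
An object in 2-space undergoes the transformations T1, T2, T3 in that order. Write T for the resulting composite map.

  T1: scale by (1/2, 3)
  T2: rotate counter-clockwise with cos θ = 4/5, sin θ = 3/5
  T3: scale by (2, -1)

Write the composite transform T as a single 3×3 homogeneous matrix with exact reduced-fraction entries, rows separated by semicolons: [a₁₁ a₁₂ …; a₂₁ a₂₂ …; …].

T1 = [1/2 0 0; 0 3 0; 0 0 1]
T2·T1 = [2/5 -9/5 0; 3/10 12/5 0; 0 0 1]
T3·…·T1 = [4/5 -18/5 0; -3/10 -12/5 0; 0 0 1]

T = [4/5 -18/5 0; -3/10 -12/5 0; 0 0 1]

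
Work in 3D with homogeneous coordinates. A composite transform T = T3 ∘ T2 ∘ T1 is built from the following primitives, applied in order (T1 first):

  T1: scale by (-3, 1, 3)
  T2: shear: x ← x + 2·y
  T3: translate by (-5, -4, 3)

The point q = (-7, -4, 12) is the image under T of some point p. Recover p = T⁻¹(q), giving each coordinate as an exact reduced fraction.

T1 = [-3 0 0 0; 0 1 0 0; 0 0 3 0; 0 0 0 1]
T2·T1 = [-3 2 0 0; 0 1 0 0; 0 0 3 0; 0 0 0 1]
T3·…·T1 = [-3 2 0 -5; 0 1 0 -4; 0 0 3 3; 0 0 0 1]
det M = -9; M⁻¹ = [-1/3 2/3 0 1; 0 1 0 4; 0 0 1/3 -1; 0 0 0 1]
M⁻¹ · (-7, -4, 12)ᵀ = (2/3, 0, 3)ᵀ

p = (2/3, 0, 3)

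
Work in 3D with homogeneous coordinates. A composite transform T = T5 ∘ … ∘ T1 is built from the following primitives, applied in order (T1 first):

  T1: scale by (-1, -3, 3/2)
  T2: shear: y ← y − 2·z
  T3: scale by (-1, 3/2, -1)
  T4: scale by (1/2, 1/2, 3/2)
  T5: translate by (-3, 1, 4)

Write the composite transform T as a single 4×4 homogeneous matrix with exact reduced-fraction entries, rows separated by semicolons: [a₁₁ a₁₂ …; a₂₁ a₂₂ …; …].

T1 = [-1 0 0 0; 0 -3 0 0; 0 0 3/2 0; 0 0 0 1]
T2·T1 = [-1 0 0 0; 0 -3 -3 0; 0 0 3/2 0; 0 0 0 1]
T3·…·T1 = [1 0 0 0; 0 -9/2 -9/2 0; 0 0 -3/2 0; 0 0 0 1]
T4·…·T1 = [1/2 0 0 0; 0 -9/4 -9/4 0; 0 0 -9/4 0; 0 0 0 1]
T5·…·T1 = [1/2 0 0 -3; 0 -9/4 -9/4 1; 0 0 -9/4 4; 0 0 0 1]

T = [1/2 0 0 -3; 0 -9/4 -9/4 1; 0 0 -9/4 4; 0 0 0 1]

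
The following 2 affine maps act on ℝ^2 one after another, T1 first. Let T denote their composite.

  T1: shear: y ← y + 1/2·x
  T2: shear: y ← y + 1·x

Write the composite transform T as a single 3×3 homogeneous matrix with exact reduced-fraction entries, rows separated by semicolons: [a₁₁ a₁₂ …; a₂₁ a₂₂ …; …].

T = [1 0 0; 3/2 1 0; 0 0 1]

T1 = [1 0 0; 1/2 1 0; 0 0 1]
T2·T1 = [1 0 0; 3/2 1 0; 0 0 1]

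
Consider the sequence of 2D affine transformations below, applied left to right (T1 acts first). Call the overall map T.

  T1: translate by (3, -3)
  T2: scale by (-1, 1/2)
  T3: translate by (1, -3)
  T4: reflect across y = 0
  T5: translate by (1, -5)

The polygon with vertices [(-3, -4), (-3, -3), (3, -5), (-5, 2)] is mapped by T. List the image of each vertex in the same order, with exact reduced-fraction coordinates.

image vertices: (2, 3/2), (2, 1), (-4, 2), (4, -3/2)

T1 translate by (3, -3): (-3, -4) → (0, -7); (-3, -3) → (0, -6); (3, -5) → (6, -8); (-5, 2) → (-2, -1)
T2 scale by (-1, 1/2): (0, -7) → (0, -7/2); (0, -6) → (0, -3); (6, -8) → (-6, -4); (-2, -1) → (2, -1/2)
T3 translate by (1, -3): (0, -7/2) → (1, -13/2); (0, -3) → (1, -6); (-6, -4) → (-5, -7); (2, -1/2) → (3, -7/2)
T4 reflect across y = 0: (1, -13/2) → (1, 13/2); (1, -6) → (1, 6); (-5, -7) → (-5, 7); (3, -7/2) → (3, 7/2)
T5 translate by (1, -5): (1, 13/2) → (2, 3/2); (1, 6) → (2, 1); (-5, 7) → (-4, 2); (3, 7/2) → (4, -3/2)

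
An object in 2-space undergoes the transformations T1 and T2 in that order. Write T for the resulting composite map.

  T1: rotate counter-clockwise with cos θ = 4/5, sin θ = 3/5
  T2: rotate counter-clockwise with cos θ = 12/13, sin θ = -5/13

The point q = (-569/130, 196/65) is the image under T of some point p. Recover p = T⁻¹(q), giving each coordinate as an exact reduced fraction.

T1 = [4/5 -3/5 0; 3/5 4/5 0; 0 0 1]
T2·T1 = [63/65 -16/65 0; 16/65 63/65 0; 0 0 1]
det M = 1; M⁻¹ = [63/65 16/65 0; -16/65 63/65 0; 0 0 1]
M⁻¹ · (-569/130, 196/65)ᵀ = (-7/2, 4)ᵀ

p = (-7/2, 4)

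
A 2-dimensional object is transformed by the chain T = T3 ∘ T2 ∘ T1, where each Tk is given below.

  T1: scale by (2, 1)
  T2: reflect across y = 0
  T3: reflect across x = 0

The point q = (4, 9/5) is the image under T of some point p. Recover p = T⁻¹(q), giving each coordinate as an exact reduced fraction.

p = (-2, -9/5)

T1 = [2 0 0; 0 1 0; 0 0 1]
T2·T1 = [2 0 0; 0 -1 0; 0 0 1]
T3·…·T1 = [-2 0 0; 0 -1 0; 0 0 1]
det M = 2; M⁻¹ = [-1/2 0 0; 0 -1 0; 0 0 1]
M⁻¹ · (4, 9/5)ᵀ = (-2, -9/5)ᵀ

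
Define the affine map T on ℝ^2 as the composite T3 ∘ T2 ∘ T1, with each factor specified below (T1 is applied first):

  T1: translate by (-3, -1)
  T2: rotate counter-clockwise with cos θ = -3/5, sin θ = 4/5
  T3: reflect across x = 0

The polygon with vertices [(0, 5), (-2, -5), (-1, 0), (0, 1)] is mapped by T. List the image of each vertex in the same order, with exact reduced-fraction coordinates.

T1 translate by (-3, -1): (0, 5) → (-3, 4); (-2, -5) → (-5, -6); (-1, 0) → (-4, -1); (0, 1) → (-3, 0)
T2 rotate counter-clockwise with cos θ = -3/5, sin θ = 4/5: (-3, 4) → (-7/5, -24/5); (-5, -6) → (39/5, -2/5); (-4, -1) → (16/5, -13/5); (-3, 0) → (9/5, -12/5)
T3 reflect across x = 0: (-7/5, -24/5) → (7/5, -24/5); (39/5, -2/5) → (-39/5, -2/5); (16/5, -13/5) → (-16/5, -13/5); (9/5, -12/5) → (-9/5, -12/5)

image vertices: (7/5, -24/5), (-39/5, -2/5), (-16/5, -13/5), (-9/5, -12/5)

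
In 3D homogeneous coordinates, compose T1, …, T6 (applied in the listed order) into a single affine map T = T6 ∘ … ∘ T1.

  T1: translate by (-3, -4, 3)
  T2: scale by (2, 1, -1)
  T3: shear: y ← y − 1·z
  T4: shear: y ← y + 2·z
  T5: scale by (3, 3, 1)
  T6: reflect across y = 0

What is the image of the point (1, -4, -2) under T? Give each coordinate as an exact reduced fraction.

T(p) = (-12, 27, -1)

T1 translate by (-3, -4, 3): (1, -4, -2) → (-2, -8, 1)
T2 scale by (2, 1, -1): (-2, -8, 1) → (-4, -8, -1)
T3 shear: y ← y − 1·z: (-4, -8, -1) → (-4, -7, -1)
T4 shear: y ← y + 2·z: (-4, -7, -1) → (-4, -9, -1)
T5 scale by (3, 3, 1): (-4, -9, -1) → (-12, -27, -1)
T6 reflect across y = 0: (-12, -27, -1) → (-12, 27, -1)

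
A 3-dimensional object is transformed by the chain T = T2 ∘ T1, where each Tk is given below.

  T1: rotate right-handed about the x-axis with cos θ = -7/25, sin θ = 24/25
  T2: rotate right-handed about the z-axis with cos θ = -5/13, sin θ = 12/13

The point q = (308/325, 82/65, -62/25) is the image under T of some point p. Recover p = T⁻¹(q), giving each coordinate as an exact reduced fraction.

p = (4/5, -2, 2)

T1 = [1 0 0 0; 0 -7/25 -24/25 0; 0 24/25 -7/25 0; 0 0 0 1]
T2·T1 = [-5/13 84/325 288/325 0; 12/13 7/65 24/65 0; 0 24/25 -7/25 0; 0 0 0 1]
det M = 1; M⁻¹ = [-5/13 12/13 0 0; 84/325 7/65 24/25 0; 288/325 24/65 -7/25 0; 0 0 0 1]
M⁻¹ · (308/325, 82/65, -62/25)ᵀ = (4/5, -2, 2)ᵀ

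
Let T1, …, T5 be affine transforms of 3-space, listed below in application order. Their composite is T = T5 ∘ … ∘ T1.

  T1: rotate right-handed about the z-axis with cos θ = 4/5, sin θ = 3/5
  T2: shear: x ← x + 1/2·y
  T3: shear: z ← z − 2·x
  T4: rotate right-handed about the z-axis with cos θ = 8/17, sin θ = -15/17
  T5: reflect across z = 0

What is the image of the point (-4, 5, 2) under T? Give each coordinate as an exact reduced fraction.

T1 rotate right-handed about the z-axis with cos θ = 4/5, sin θ = 3/5: (-4, 5, 2) → (-31/5, 8/5, 2)
T2 shear: x ← x + 1/2·y: (-31/5, 8/5, 2) → (-27/5, 8/5, 2)
T3 shear: z ← z − 2·x: (-27/5, 8/5, 2) → (-27/5, 8/5, 64/5)
T4 rotate right-handed about the z-axis with cos θ = 8/17, sin θ = -15/17: (-27/5, 8/5, 64/5) → (-96/85, 469/85, 64/5)
T5 reflect across z = 0: (-96/85, 469/85, 64/5) → (-96/85, 469/85, -64/5)

T(p) = (-96/85, 469/85, -64/5)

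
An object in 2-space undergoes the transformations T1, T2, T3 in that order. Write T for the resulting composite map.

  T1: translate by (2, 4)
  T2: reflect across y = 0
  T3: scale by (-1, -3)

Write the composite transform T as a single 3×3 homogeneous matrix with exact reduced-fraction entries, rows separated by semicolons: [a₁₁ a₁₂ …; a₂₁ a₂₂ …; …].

T1 = [1 0 2; 0 1 4; 0 0 1]
T2·T1 = [1 0 2; 0 -1 -4; 0 0 1]
T3·…·T1 = [-1 0 -2; 0 3 12; 0 0 1]

T = [-1 0 -2; 0 3 12; 0 0 1]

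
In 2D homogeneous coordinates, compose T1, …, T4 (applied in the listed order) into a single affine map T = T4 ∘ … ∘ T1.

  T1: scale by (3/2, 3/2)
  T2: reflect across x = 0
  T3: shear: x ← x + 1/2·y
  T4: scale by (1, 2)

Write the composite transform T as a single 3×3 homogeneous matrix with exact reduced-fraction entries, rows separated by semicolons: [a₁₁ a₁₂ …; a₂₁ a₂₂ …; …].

T = [-3/2 3/4 0; 0 3 0; 0 0 1]

T1 = [3/2 0 0; 0 3/2 0; 0 0 1]
T2·T1 = [-3/2 0 0; 0 3/2 0; 0 0 1]
T3·…·T1 = [-3/2 3/4 0; 0 3/2 0; 0 0 1]
T4·…·T1 = [-3/2 3/4 0; 0 3 0; 0 0 1]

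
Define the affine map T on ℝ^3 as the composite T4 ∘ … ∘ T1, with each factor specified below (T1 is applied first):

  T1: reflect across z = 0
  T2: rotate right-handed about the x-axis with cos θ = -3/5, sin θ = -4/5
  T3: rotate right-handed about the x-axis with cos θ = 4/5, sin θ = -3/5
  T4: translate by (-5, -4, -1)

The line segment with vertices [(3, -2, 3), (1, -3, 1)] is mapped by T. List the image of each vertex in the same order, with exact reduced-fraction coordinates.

image vertices: (-2, -73/25, 61/25), (-4, -7/5, 4/5)

T1 reflect across z = 0: (3, -2, 3) → (3, -2, -3); (1, -3, 1) → (1, -3, -1)
T2 rotate right-handed about the x-axis with cos θ = -3/5, sin θ = -4/5: (3, -2, -3) → (3, -6/5, 17/5); (1, -3, -1) → (1, 1, 3)
T3 rotate right-handed about the x-axis with cos θ = 4/5, sin θ = -3/5: (3, -6/5, 17/5) → (3, 27/25, 86/25); (1, 1, 3) → (1, 13/5, 9/5)
T4 translate by (-5, -4, -1): (3, 27/25, 86/25) → (-2, -73/25, 61/25); (1, 13/5, 9/5) → (-4, -7/5, 4/5)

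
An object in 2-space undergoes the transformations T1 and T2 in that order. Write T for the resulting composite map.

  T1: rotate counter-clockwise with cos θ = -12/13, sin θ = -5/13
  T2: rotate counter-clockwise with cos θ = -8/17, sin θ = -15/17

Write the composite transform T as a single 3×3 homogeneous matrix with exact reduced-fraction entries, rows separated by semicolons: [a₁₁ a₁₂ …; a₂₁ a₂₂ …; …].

T1 = [-12/13 5/13 0; -5/13 -12/13 0; 0 0 1]
T2·T1 = [21/221 -220/221 0; 220/221 21/221 0; 0 0 1]

T = [21/221 -220/221 0; 220/221 21/221 0; 0 0 1]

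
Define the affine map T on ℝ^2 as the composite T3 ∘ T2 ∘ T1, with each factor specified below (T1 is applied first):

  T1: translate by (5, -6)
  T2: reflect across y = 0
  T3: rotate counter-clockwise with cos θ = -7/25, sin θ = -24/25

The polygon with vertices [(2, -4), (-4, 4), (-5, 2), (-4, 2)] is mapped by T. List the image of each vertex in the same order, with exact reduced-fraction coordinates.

T1 translate by (5, -6): (2, -4) → (7, -10); (-4, 4) → (1, -2); (-5, 2) → (0, -4); (-4, 2) → (1, -4)
T2 reflect across y = 0: (7, -10) → (7, 10); (1, -2) → (1, 2); (0, -4) → (0, 4); (1, -4) → (1, 4)
T3 rotate counter-clockwise with cos θ = -7/25, sin θ = -24/25: (7, 10) → (191/25, -238/25); (1, 2) → (41/25, -38/25); (0, 4) → (96/25, -28/25); (1, 4) → (89/25, -52/25)

image vertices: (191/25, -238/25), (41/25, -38/25), (96/25, -28/25), (89/25, -52/25)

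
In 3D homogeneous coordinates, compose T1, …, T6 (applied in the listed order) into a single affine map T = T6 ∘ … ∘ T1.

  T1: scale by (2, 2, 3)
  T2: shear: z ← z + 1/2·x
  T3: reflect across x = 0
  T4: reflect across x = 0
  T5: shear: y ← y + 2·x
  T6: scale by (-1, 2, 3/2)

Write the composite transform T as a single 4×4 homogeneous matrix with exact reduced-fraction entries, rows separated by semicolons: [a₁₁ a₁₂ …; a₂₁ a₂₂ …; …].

T1 = [2 0 0 0; 0 2 0 0; 0 0 3 0; 0 0 0 1]
T2·T1 = [2 0 0 0; 0 2 0 0; 1 0 3 0; 0 0 0 1]
T3·…·T1 = [-2 0 0 0; 0 2 0 0; 1 0 3 0; 0 0 0 1]
T4·…·T1 = [2 0 0 0; 0 2 0 0; 1 0 3 0; 0 0 0 1]
T5·…·T1 = [2 0 0 0; 4 2 0 0; 1 0 3 0; 0 0 0 1]
T6·…·T1 = [-2 0 0 0; 8 4 0 0; 3/2 0 9/2 0; 0 0 0 1]

T = [-2 0 0 0; 8 4 0 0; 3/2 0 9/2 0; 0 0 0 1]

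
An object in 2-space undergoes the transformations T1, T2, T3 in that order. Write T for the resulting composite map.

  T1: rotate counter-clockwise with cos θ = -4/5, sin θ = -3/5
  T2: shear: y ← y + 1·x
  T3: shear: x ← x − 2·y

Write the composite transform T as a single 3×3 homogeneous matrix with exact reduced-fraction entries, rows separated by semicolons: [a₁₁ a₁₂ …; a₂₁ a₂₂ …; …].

T = [2 1 0; -7/5 -1/5 0; 0 0 1]

T1 = [-4/5 3/5 0; -3/5 -4/5 0; 0 0 1]
T2·T1 = [-4/5 3/5 0; -7/5 -1/5 0; 0 0 1]
T3·…·T1 = [2 1 0; -7/5 -1/5 0; 0 0 1]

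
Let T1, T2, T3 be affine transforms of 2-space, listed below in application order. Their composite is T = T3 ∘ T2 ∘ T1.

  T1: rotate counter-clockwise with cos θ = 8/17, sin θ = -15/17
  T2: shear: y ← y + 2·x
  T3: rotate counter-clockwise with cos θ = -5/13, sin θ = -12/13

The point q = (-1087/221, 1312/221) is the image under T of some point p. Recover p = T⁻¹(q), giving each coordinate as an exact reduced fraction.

p = (-2, -3)

T1 = [8/17 15/17 0; -15/17 8/17 0; 0 0 1]
T2·T1 = [8/17 15/17 0; 1/17 38/17 0; 0 0 1]
T3·…·T1 = [-28/221 381/221 0; -101/221 -370/221 0; 0 0 1]
det M = 1; M⁻¹ = [-370/221 -381/221 0; 101/221 -28/221 0; 0 0 1]
M⁻¹ · (-1087/221, 1312/221)ᵀ = (-2, -3)ᵀ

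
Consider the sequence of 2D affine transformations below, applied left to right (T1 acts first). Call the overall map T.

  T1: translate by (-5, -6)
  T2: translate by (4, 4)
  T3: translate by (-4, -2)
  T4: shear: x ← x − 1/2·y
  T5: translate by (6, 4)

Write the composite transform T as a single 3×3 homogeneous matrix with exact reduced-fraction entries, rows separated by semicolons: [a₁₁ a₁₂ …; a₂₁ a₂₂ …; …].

T = [1 -1/2 3; 0 1 0; 0 0 1]

T1 = [1 0 -5; 0 1 -6; 0 0 1]
T2·T1 = [1 0 -1; 0 1 -2; 0 0 1]
T3·…·T1 = [1 0 -5; 0 1 -4; 0 0 1]
T4·…·T1 = [1 -1/2 -3; 0 1 -4; 0 0 1]
T5·…·T1 = [1 -1/2 3; 0 1 0; 0 0 1]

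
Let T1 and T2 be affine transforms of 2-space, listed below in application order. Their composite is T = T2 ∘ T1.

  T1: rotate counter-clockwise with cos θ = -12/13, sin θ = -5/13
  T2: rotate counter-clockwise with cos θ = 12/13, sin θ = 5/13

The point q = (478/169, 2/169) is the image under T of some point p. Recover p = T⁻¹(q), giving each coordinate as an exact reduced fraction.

p = (-2, 2)

T1 = [-12/13 5/13 0; -5/13 -12/13 0; 0 0 1]
T2·T1 = [-119/169 120/169 0; -120/169 -119/169 0; 0 0 1]
det M = 1; M⁻¹ = [-119/169 -120/169 0; 120/169 -119/169 0; 0 0 1]
M⁻¹ · (478/169, 2/169)ᵀ = (-2, 2)ᵀ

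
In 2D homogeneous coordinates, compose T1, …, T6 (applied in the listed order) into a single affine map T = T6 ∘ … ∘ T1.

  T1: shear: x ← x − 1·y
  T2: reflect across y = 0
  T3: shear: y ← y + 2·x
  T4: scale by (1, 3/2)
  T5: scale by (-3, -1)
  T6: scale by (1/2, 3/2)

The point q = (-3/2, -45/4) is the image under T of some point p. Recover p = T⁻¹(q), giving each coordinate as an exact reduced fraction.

p = (-2, -3)

T1 = [1 -1 0; 0 1 0; 0 0 1]
T2·T1 = [1 -1 0; 0 -1 0; 0 0 1]
T3·…·T1 = [1 -1 0; 2 -3 0; 0 0 1]
T4·…·T1 = [1 -1 0; 3 -9/2 0; 0 0 1]
T5·…·T1 = [-3 3 0; -3 9/2 0; 0 0 1]
T6·…·T1 = [-3/2 3/2 0; -9/2 27/4 0; 0 0 1]
det M = -27/8; M⁻¹ = [-2 4/9 0; -4/3 4/9 0; 0 0 1]
M⁻¹ · (-3/2, -45/4)ᵀ = (-2, -3)ᵀ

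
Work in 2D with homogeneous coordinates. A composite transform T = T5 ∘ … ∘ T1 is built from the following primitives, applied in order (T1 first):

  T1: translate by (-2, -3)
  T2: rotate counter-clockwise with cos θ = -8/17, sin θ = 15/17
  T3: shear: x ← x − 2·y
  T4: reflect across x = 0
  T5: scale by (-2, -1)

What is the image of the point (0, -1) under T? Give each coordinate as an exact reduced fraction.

T1 translate by (-2, -3): (0, -1) → (-2, -4)
T2 rotate counter-clockwise with cos θ = -8/17, sin θ = 15/17: (-2, -4) → (76/17, 2/17)
T3 shear: x ← x − 2·y: (76/17, 2/17) → (72/17, 2/17)
T4 reflect across x = 0: (72/17, 2/17) → (-72/17, 2/17)
T5 scale by (-2, -1): (-72/17, 2/17) → (144/17, -2/17)

T(p) = (144/17, -2/17)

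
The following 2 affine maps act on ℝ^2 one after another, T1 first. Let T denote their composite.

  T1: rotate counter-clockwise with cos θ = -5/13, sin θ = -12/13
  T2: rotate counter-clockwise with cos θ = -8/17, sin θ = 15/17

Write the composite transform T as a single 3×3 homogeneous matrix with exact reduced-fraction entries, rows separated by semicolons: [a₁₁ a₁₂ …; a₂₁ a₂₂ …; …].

T = [220/221 -21/221 0; 21/221 220/221 0; 0 0 1]

T1 = [-5/13 12/13 0; -12/13 -5/13 0; 0 0 1]
T2·T1 = [220/221 -21/221 0; 21/221 220/221 0; 0 0 1]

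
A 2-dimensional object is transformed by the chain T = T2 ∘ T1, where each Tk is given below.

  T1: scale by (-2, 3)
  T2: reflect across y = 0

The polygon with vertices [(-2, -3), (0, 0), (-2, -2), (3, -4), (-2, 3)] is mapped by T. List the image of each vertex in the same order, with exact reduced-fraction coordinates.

image vertices: (4, 9), (0, 0), (4, 6), (-6, 12), (4, -9)

T1 scale by (-2, 3): (-2, -3) → (4, -9); (0, 0) → (0, 0); (-2, -2) → (4, -6); (3, -4) → (-6, -12); (-2, 3) → (4, 9)
T2 reflect across y = 0: (4, -9) → (4, 9); (0, 0) → (0, 0); (4, -6) → (4, 6); (-6, -12) → (-6, 12); (4, 9) → (4, -9)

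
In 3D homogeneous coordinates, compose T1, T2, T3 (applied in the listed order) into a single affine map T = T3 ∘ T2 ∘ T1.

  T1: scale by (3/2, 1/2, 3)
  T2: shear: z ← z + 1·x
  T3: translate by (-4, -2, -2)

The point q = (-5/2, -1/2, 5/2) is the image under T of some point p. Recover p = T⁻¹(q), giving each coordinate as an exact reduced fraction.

T1 = [3/2 0 0 0; 0 1/2 0 0; 0 0 3 0; 0 0 0 1]
T2·T1 = [3/2 0 0 0; 0 1/2 0 0; 3/2 0 3 0; 0 0 0 1]
T3·…·T1 = [3/2 0 0 -4; 0 1/2 0 -2; 3/2 0 3 -2; 0 0 0 1]
det M = 9/4; M⁻¹ = [2/3 0 0 8/3; 0 2 0 4; -1/3 0 1/3 -2/3; 0 0 0 1]
M⁻¹ · (-5/2, -1/2, 5/2)ᵀ = (1, 3, 1)ᵀ

p = (1, 3, 1)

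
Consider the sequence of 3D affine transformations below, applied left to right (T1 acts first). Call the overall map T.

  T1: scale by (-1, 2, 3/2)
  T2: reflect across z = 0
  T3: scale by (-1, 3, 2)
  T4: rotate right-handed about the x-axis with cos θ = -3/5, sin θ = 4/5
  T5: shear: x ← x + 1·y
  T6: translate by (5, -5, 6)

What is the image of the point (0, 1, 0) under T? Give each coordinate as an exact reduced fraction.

T1 scale by (-1, 2, 3/2): (0, 1, 0) → (0, 2, 0)
T2 reflect across z = 0: (0, 2, 0) → (0, 2, 0)
T3 scale by (-1, 3, 2): (0, 2, 0) → (0, 6, 0)
T4 rotate right-handed about the x-axis with cos θ = -3/5, sin θ = 4/5: (0, 6, 0) → (0, -18/5, 24/5)
T5 shear: x ← x + 1·y: (0, -18/5, 24/5) → (-18/5, -18/5, 24/5)
T6 translate by (5, -5, 6): (-18/5, -18/5, 24/5) → (7/5, -43/5, 54/5)

T(p) = (7/5, -43/5, 54/5)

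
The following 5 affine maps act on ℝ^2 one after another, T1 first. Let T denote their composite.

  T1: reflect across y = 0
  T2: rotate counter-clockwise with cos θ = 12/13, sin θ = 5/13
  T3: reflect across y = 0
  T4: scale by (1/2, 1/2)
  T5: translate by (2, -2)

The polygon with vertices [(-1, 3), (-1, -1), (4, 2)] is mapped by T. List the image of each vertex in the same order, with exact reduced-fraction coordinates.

image vertices: (55/26, -11/26), (35/26, -59/26), (55/13, -24/13)

T1 reflect across y = 0: (-1, 3) → (-1, -3); (-1, -1) → (-1, 1); (4, 2) → (4, -2)
T2 rotate counter-clockwise with cos θ = 12/13, sin θ = 5/13: (-1, -3) → (3/13, -41/13); (-1, 1) → (-17/13, 7/13); (4, -2) → (58/13, -4/13)
T3 reflect across y = 0: (3/13, -41/13) → (3/13, 41/13); (-17/13, 7/13) → (-17/13, -7/13); (58/13, -4/13) → (58/13, 4/13)
T4 scale by (1/2, 1/2): (3/13, 41/13) → (3/26, 41/26); (-17/13, -7/13) → (-17/26, -7/26); (58/13, 4/13) → (29/13, 2/13)
T5 translate by (2, -2): (3/26, 41/26) → (55/26, -11/26); (-17/26, -7/26) → (35/26, -59/26); (29/13, 2/13) → (55/13, -24/13)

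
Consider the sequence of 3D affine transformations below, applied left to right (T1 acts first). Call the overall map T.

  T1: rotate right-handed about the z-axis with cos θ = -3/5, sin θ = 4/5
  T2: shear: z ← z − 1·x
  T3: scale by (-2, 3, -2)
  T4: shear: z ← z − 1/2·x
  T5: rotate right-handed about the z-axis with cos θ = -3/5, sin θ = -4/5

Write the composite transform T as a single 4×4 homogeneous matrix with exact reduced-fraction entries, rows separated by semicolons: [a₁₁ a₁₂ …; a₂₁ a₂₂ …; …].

T = [6/5 -12/5 0 0; -12/5 -1/5 0 0; -9/5 -12/5 -2 0; 0 0 0 1]

T1 = [-3/5 -4/5 0 0; 4/5 -3/5 0 0; 0 0 1 0; 0 0 0 1]
T2·T1 = [-3/5 -4/5 0 0; 4/5 -3/5 0 0; 3/5 4/5 1 0; 0 0 0 1]
T3·…·T1 = [6/5 8/5 0 0; 12/5 -9/5 0 0; -6/5 -8/5 -2 0; 0 0 0 1]
T4·…·T1 = [6/5 8/5 0 0; 12/5 -9/5 0 0; -9/5 -12/5 -2 0; 0 0 0 1]
T5·…·T1 = [6/5 -12/5 0 0; -12/5 -1/5 0 0; -9/5 -12/5 -2 0; 0 0 0 1]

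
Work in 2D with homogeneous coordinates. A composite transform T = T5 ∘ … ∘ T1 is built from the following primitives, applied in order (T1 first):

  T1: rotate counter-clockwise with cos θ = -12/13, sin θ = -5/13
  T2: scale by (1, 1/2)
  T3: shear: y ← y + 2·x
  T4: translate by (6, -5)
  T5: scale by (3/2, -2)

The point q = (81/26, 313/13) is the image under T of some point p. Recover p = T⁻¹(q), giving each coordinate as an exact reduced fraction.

T1 = [-12/13 5/13 0; -5/13 -12/13 0; 0 0 1]
T2·T1 = [-12/13 5/13 0; -5/26 -6/13 0; 0 0 1]
T3·…·T1 = [-12/13 5/13 0; -53/26 4/13 0; 0 0 1]
T4·…·T1 = [-12/13 5/13 6; -53/26 4/13 -5; 0 0 1]
T5·…·T1 = [-18/13 15/26 9; 53/13 -8/13 10; 0 0 1]
det M = -3/2; M⁻¹ = [16/39 5/13 -98/13; 106/39 12/13 -438/13; 0 0 1]
M⁻¹ · (81/26, 313/13)ᵀ = (3, -3)ᵀ

p = (3, -3)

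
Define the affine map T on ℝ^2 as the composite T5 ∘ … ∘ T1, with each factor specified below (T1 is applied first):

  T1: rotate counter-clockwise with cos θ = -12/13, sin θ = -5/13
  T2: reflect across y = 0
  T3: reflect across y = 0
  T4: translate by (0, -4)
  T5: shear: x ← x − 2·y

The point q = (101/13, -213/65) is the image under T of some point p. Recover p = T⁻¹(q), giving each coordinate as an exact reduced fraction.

T1 = [-12/13 5/13 0; -5/13 -12/13 0; 0 0 1]
T2·T1 = [-12/13 5/13 0; 5/13 12/13 0; 0 0 1]
T3·…·T1 = [-12/13 5/13 0; -5/13 -12/13 0; 0 0 1]
T4·…·T1 = [-12/13 5/13 0; -5/13 -12/13 -4; 0 0 1]
T5·…·T1 = [-2/13 29/13 8; -5/13 -12/13 -4; 0 0 1]
det M = 1; M⁻¹ = [-12/13 -29/13 -20/13; 5/13 -2/13 -48/13; 0 0 1]
M⁻¹ · (101/13, -213/65)ᵀ = (-7/5, -1/5)ᵀ

p = (-7/5, -1/5)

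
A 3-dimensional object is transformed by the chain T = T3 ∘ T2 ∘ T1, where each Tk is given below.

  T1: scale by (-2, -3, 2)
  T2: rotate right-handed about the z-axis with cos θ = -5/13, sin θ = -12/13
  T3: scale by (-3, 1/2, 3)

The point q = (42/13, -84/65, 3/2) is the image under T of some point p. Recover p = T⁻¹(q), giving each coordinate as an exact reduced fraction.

T1 = [-2 0 0 0; 0 -3 0 0; 0 0 2 0; 0 0 0 1]
T2·T1 = [10/13 -36/13 0 0; 24/13 15/13 0 0; 0 0 2 0; 0 0 0 1]
T3·…·T1 = [-30/13 108/13 0 0; 12/13 15/26 0 0; 0 0 6 0; 0 0 0 1]
det M = -54; M⁻¹ = [-5/78 12/13 0 0; 4/39 10/39 0 0; 0 0 1/6 0; 0 0 0 1]
M⁻¹ · (42/13, -84/65, 3/2)ᵀ = (-7/5, 0, 1/4)ᵀ

p = (-7/5, 0, 1/4)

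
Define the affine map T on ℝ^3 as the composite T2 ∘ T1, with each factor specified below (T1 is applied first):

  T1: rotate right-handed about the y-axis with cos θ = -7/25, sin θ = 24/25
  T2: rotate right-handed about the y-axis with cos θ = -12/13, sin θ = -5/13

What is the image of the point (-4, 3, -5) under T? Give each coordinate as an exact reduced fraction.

T(p) = (449/325, 3, -2032/325)

T1 rotate right-handed about the y-axis with cos θ = -7/25, sin θ = 24/25: (-4, 3, -5) → (-92/25, 3, 131/25)
T2 rotate right-handed about the y-axis with cos θ = -12/13, sin θ = -5/13: (-92/25, 3, 131/25) → (449/325, 3, -2032/325)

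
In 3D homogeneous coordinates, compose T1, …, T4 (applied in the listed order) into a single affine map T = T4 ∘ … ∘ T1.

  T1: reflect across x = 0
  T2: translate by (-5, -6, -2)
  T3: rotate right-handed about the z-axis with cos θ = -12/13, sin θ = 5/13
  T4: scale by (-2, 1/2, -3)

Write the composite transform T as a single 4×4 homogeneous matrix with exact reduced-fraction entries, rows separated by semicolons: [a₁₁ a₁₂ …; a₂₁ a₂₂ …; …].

T = [-24/13 10/13 0 -180/13; -5/26 -6/13 0 47/26; 0 0 -3 6; 0 0 0 1]

T1 = [-1 0 0 0; 0 1 0 0; 0 0 1 0; 0 0 0 1]
T2·T1 = [-1 0 0 -5; 0 1 0 -6; 0 0 1 -2; 0 0 0 1]
T3·…·T1 = [12/13 -5/13 0 90/13; -5/13 -12/13 0 47/13; 0 0 1 -2; 0 0 0 1]
T4·…·T1 = [-24/13 10/13 0 -180/13; -5/26 -6/13 0 47/26; 0 0 -3 6; 0 0 0 1]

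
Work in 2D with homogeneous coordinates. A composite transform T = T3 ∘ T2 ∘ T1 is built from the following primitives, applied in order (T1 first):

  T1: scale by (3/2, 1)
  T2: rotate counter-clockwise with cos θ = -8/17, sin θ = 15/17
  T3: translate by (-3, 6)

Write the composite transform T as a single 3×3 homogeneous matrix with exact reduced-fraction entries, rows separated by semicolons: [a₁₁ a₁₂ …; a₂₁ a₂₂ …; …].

T = [-12/17 -15/17 -3; 45/34 -8/17 6; 0 0 1]

T1 = [3/2 0 0; 0 1 0; 0 0 1]
T2·T1 = [-12/17 -15/17 0; 45/34 -8/17 0; 0 0 1]
T3·…·T1 = [-12/17 -15/17 -3; 45/34 -8/17 6; 0 0 1]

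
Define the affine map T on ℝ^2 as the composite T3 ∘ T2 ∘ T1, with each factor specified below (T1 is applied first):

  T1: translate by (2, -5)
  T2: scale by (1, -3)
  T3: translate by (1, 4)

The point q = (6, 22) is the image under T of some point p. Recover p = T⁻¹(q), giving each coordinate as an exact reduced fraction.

T1 = [1 0 2; 0 1 -5; 0 0 1]
T2·T1 = [1 0 2; 0 -3 15; 0 0 1]
T3·…·T1 = [1 0 3; 0 -3 19; 0 0 1]
det M = -3; M⁻¹ = [1 0 -3; 0 -1/3 19/3; 0 0 1]
M⁻¹ · (6, 22)ᵀ = (3, -1)ᵀ

p = (3, -1)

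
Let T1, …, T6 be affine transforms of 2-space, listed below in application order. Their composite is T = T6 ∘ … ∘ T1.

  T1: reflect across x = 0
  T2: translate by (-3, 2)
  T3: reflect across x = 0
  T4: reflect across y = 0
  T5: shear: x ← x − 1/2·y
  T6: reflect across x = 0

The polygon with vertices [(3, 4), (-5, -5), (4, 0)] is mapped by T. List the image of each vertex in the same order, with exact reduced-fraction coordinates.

T1 reflect across x = 0: (3, 4) → (-3, 4); (-5, -5) → (5, -5); (4, 0) → (-4, 0)
T2 translate by (-3, 2): (-3, 4) → (-6, 6); (5, -5) → (2, -3); (-4, 0) → (-7, 2)
T3 reflect across x = 0: (-6, 6) → (6, 6); (2, -3) → (-2, -3); (-7, 2) → (7, 2)
T4 reflect across y = 0: (6, 6) → (6, -6); (-2, -3) → (-2, 3); (7, 2) → (7, -2)
T5 shear: x ← x − 1/2·y: (6, -6) → (9, -6); (-2, 3) → (-7/2, 3); (7, -2) → (8, -2)
T6 reflect across x = 0: (9, -6) → (-9, -6); (-7/2, 3) → (7/2, 3); (8, -2) → (-8, -2)

image vertices: (-9, -6), (7/2, 3), (-8, -2)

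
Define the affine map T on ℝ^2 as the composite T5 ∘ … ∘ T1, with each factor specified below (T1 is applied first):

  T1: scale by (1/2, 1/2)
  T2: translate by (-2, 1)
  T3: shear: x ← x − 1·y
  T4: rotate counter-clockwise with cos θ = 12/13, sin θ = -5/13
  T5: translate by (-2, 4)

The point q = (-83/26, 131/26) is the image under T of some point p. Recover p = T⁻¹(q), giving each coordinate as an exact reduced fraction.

T1 = [1/2 0 0; 0 1/2 0; 0 0 1]
T2·T1 = [1/2 0 -2; 0 1/2 1; 0 0 1]
T3·…·T1 = [1/2 -1/2 -3; 0 1/2 1; 0 0 1]
T4·…·T1 = [6/13 -7/26 -31/13; -5/26 17/26 27/13; 0 0 1]
T5·…·T1 = [6/13 -7/26 -57/13; -5/26 17/26 79/13; 0 0 1]
det M = 1/4; M⁻¹ = [34/13 14/13 64/13; 10/13 24/13 -102/13; 0 0 1]
M⁻¹ · (-83/26, 131/26)ᵀ = (2, -1)ᵀ

p = (2, -1)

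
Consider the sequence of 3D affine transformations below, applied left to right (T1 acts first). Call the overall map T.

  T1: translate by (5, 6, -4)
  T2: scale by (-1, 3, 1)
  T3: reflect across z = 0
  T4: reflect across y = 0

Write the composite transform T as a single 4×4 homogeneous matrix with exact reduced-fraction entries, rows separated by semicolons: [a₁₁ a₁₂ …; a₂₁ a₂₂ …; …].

T1 = [1 0 0 5; 0 1 0 6; 0 0 1 -4; 0 0 0 1]
T2·T1 = [-1 0 0 -5; 0 3 0 18; 0 0 1 -4; 0 0 0 1]
T3·…·T1 = [-1 0 0 -5; 0 3 0 18; 0 0 -1 4; 0 0 0 1]
T4·…·T1 = [-1 0 0 -5; 0 -3 0 -18; 0 0 -1 4; 0 0 0 1]

T = [-1 0 0 -5; 0 -3 0 -18; 0 0 -1 4; 0 0 0 1]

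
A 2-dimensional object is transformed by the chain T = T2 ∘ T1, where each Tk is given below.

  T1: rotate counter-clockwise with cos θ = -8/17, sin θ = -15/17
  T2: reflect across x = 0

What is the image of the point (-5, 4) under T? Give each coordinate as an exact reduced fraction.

T(p) = (-100/17, 43/17)

T1 rotate counter-clockwise with cos θ = -8/17, sin θ = -15/17: (-5, 4) → (100/17, 43/17)
T2 reflect across x = 0: (100/17, 43/17) → (-100/17, 43/17)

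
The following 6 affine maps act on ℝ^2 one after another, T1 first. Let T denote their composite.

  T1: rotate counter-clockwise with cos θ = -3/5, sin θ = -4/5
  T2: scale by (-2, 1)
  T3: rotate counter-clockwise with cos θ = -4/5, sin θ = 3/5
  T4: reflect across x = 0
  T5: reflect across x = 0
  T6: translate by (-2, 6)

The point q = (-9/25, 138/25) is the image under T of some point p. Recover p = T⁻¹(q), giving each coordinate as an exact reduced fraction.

T1 = [-3/5 4/5 0; -4/5 -3/5 0; 0 0 1]
T2·T1 = [6/5 -8/5 0; -4/5 -3/5 0; 0 0 1]
T3·…·T1 = [-12/25 41/25 0; 34/25 -12/25 0; 0 0 1]
T4·…·T1 = [12/25 -41/25 0; 34/25 -12/25 0; 0 0 1]
T5·…·T1 = [-12/25 41/25 0; 34/25 -12/25 0; 0 0 1]
T6·…·T1 = [-12/25 41/25 -2; 34/25 -12/25 6; 0 0 1]
det M = -2; M⁻¹ = [6/25 41/50 -111/25; 17/25 6/25 -2/25; 0 0 1]
M⁻¹ · (-9/25, 138/25)ᵀ = (0, 1)ᵀ

p = (0, 1)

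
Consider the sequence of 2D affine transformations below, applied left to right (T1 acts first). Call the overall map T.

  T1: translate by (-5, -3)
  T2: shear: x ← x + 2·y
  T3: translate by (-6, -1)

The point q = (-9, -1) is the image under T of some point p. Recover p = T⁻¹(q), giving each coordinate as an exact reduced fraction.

T1 = [1 0 -5; 0 1 -3; 0 0 1]
T2·T1 = [1 2 -11; 0 1 -3; 0 0 1]
T3·…·T1 = [1 2 -17; 0 1 -4; 0 0 1]
det M = 1; M⁻¹ = [1 -2 9; 0 1 4; 0 0 1]
M⁻¹ · (-9, -1)ᵀ = (2, 3)ᵀ

p = (2, 3)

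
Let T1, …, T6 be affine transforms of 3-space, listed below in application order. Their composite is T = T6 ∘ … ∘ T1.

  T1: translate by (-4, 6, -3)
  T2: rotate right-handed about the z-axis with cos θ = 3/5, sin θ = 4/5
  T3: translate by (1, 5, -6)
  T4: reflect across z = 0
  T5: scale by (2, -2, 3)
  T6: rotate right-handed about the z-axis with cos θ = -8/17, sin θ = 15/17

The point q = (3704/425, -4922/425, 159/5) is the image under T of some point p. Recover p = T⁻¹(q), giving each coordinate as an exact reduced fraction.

T1 = [1 0 0 -4; 0 1 0 6; 0 0 1 -3; 0 0 0 1]
T2·T1 = [3/5 -4/5 0 -36/5; 4/5 3/5 0 2/5; 0 0 1 -3; 0 0 0 1]
T3·…·T1 = [3/5 -4/5 0 -31/5; 4/5 3/5 0 27/5; 0 0 1 -9; 0 0 0 1]
T4·…·T1 = [3/5 -4/5 0 -31/5; 4/5 3/5 0 27/5; 0 0 -1 9; 0 0 0 1]
T5·…·T1 = [6/5 -8/5 0 -62/5; -8/5 -6/5 0 -54/5; 0 0 -3 27; 0 0 0 1]
T6·…·T1 = [72/85 154/85 0 1306/85; 154/85 -72/85 0 -498/85; 0 0 -3 27; 0 0 0 1]
det M = 12; M⁻¹ = [18/85 77/170 0 -3/5; 77/170 -18/85 0 -41/5; 0 0 -1/3 9; 0 0 0 1]
M⁻¹ · (3704/425, -4922/425, 159/5)ᵀ = (-4, -9/5, -8/5)ᵀ

p = (-4, -9/5, -8/5)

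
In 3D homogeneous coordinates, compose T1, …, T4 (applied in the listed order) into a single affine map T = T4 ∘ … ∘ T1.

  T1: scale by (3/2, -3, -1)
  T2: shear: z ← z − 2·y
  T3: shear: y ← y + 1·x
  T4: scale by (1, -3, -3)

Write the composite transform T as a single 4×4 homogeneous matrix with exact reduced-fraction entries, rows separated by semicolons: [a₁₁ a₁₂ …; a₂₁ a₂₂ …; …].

T1 = [3/2 0 0 0; 0 -3 0 0; 0 0 -1 0; 0 0 0 1]
T2·T1 = [3/2 0 0 0; 0 -3 0 0; 0 6 -1 0; 0 0 0 1]
T3·…·T1 = [3/2 0 0 0; 3/2 -3 0 0; 0 6 -1 0; 0 0 0 1]
T4·…·T1 = [3/2 0 0 0; -9/2 9 0 0; 0 -18 3 0; 0 0 0 1]

T = [3/2 0 0 0; -9/2 9 0 0; 0 -18 3 0; 0 0 0 1]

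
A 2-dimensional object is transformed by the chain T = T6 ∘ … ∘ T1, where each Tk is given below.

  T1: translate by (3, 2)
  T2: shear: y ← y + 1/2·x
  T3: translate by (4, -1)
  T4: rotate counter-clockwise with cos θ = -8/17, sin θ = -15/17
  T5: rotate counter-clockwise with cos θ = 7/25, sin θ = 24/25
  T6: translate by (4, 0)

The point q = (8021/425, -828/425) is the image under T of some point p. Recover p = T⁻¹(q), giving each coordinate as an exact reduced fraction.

p = (5, 4)

T1 = [1 0 3; 0 1 2; 0 0 1]
T2·T1 = [1 0 3; 1/2 1 7/2; 0 0 1]
T3·…·T1 = [1 0 7; 1/2 1 5/2; 0 0 1]
T4·…·T1 = [-1/34 15/17 -37/34; -19/17 -8/17 -125/17; 0 0 1]
T5·…·T1 = [181/170 297/425 5741/850; -29/85 304/425 -1319/425; 0 0 1]
T6·…·T1 = [181/170 297/425 9141/850; -29/85 304/425 -1319/425; 0 0 1]
det M = 1; M⁻¹ = [304/425 -297/425 -4191/425; 29/85 181/170 -31/85; 0 0 1]
M⁻¹ · (8021/425, -828/425)ᵀ = (5, 4)ᵀ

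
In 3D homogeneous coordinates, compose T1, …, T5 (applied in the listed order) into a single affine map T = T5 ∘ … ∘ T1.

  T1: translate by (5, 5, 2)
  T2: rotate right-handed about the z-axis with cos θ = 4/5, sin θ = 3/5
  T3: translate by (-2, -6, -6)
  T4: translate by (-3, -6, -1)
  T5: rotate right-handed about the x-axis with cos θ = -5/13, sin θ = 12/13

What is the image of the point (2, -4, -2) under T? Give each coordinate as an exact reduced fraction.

T1 translate by (5, 5, 2): (2, -4, -2) → (7, 1, 0)
T2 rotate right-handed about the z-axis with cos θ = 4/5, sin θ = 3/5: (7, 1, 0) → (5, 5, 0)
T3 translate by (-2, -6, -6): (5, 5, 0) → (3, -1, -6)
T4 translate by (-3, -6, -1): (3, -1, -6) → (0, -7, -7)
T5 rotate right-handed about the x-axis with cos θ = -5/13, sin θ = 12/13: (0, -7, -7) → (0, 119/13, -49/13)

T(p) = (0, 119/13, -49/13)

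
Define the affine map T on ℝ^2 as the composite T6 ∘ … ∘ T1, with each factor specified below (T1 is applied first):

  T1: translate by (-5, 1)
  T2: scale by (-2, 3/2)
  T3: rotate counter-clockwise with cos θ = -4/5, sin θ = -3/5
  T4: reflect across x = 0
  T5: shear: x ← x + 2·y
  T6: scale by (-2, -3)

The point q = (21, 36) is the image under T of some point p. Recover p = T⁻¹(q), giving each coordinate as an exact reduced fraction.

p = (-4, 0)

T1 = [1 0 -5; 0 1 1; 0 0 1]
T2·T1 = [-2 0 10; 0 3/2 3/2; 0 0 1]
T3·…·T1 = [8/5 9/10 -71/10; 6/5 -6/5 -36/5; 0 0 1]
T4·…·T1 = [-8/5 -9/10 71/10; 6/5 -6/5 -36/5; 0 0 1]
T5·…·T1 = [4/5 -33/10 -73/10; 6/5 -6/5 -36/5; 0 0 1]
T6·…·T1 = [-8/5 33/5 73/5; -18/5 18/5 108/5; 0 0 1]
det M = 18; M⁻¹ = [1/5 -11/30 5; 1/5 -4/45 -1; 0 0 1]
M⁻¹ · (21, 36)ᵀ = (-4, 0)ᵀ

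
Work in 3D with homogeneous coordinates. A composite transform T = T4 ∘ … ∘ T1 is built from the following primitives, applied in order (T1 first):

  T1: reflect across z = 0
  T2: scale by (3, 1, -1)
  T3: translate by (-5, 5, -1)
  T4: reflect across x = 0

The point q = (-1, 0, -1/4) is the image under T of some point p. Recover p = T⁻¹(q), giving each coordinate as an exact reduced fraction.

p = (2, -5, 3/4)

T1 = [1 0 0 0; 0 1 0 0; 0 0 -1 0; 0 0 0 1]
T2·T1 = [3 0 0 0; 0 1 0 0; 0 0 1 0; 0 0 0 1]
T3·…·T1 = [3 0 0 -5; 0 1 0 5; 0 0 1 -1; 0 0 0 1]
T4·…·T1 = [-3 0 0 5; 0 1 0 5; 0 0 1 -1; 0 0 0 1]
det M = -3; M⁻¹ = [-1/3 0 0 5/3; 0 1 0 -5; 0 0 1 1; 0 0 0 1]
M⁻¹ · (-1, 0, -1/4)ᵀ = (2, -5, 3/4)ᵀ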